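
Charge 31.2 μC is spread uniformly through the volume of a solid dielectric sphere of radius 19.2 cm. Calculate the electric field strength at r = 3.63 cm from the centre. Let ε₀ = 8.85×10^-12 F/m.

Symmetry ⇒ E = E(r) r̂. Gaussian sphere of radius r = 3.63 cm (r < R).
For a uniform sphere the enclosed fraction is (r/R)³, so Q_enc = (31.2 μC)(0.0363/0.192)³ = 2.108e-7 C.
Since E is radial and uniform over the Gaussian sphere, Φ = E·4πr² = Q_enc/ε₀.
E = |Q_enc|/(4πε₀r²) = (2.108×10^-7)/(4π·8.85×10^-12·(0.0363)²) = 1.44×10^6 N/C.

|E| = 1.44e6 N/C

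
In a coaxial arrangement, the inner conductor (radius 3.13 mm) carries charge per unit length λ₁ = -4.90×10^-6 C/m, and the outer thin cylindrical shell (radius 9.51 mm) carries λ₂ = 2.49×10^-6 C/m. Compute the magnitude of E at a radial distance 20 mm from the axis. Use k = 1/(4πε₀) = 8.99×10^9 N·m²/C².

By cylindrical symmetry E is radial; use a coaxial Gaussian cylinder of radius 20 mm and length L (r > 9.51 mm, enclosing both).
λ_enc = λ₁ + λ₂ = (-4.90×10^-6) + (2.49×10^-6) = -2.41×10^-6 C/m.
Gauss's law: E·2πrL = λ_enc L/ε₀.
E = 2k|λ_enc|/r = 2(8.99×10^9)(2.41×10^-6)/(0.02) = 2.17×10^6 N/C.

|E| ≈ 2.17e6 N/C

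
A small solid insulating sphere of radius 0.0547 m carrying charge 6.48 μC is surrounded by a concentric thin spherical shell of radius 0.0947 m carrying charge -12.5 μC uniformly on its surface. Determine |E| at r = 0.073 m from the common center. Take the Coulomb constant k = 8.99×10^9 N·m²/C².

1.09×10^7 N/C

Take a concentric spherical Gaussian surface of radius r = 0.073 m (between the bodies, 0.0547 m < r < 0.0947 m).
Only the inner charge is enclosed; the outer shell contributes nothing inside itself. Q_enc = 6.48 μC = 6.48×10^-6 C.
Applying ∮E·dA = Q_enc/ε₀ with Φ = E(4πr²):
E = k|Q_enc|/r² = (8.99×10^9)(6.48×10^-6)/(0.073)² = 1.09×10^7 N/C.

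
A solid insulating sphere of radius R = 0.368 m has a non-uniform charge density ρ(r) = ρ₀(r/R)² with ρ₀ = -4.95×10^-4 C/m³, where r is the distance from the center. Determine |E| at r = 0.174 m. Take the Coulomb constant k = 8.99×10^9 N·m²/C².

E = 4.35×10^5 N/C

Take a concentric spherical Gaussian surface of radius r = 0.174 m (r < R).
Integrate the density: Q_enc = 4π ∫₀^r ρ₀(r'/R)^2 r'² dr' = 4πρ₀ r^5/(5·R²) = -1.465e-6 C.
Applying ∮E·dA = Q_enc/ε₀ with Φ = E(4πr²):
E = k|Q_enc|/r² = (8.99×10^9)(1.465×10^-6)/(0.174)² = 4.35e5 N/C.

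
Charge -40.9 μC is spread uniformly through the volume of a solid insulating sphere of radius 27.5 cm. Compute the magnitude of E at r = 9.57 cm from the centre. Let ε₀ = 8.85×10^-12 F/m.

Use a concentric Gaussian sphere at r = 9.57 cm (r < R).
For a uniform sphere the enclosed fraction is (r/R)³, so Q_enc = (-40.9 μC)(0.0957/0.275)³ = -1.724e-6 C.
Applying ∮E·dA = Q_enc/ε₀ with Φ = E(4πr²):
E = |Q_enc|/(4πε₀r²) = (1.724×10^-6)/(4π·8.85×10^-12·(0.0957)²) = 1.69×10^6 N/C.

1.69×10^6 N/C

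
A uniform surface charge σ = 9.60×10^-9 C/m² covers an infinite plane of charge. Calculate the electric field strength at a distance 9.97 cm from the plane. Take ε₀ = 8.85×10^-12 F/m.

Choose a cylindrical pillbox piercing the sheet, end faces (area A) parallel to it.
Flux Φ = 2EA and Q_enc = σA, so 2EA = σA/ε₀ ⇒ E = |σ|/(2ε₀), independent of distance.
E = |σ|/(2ε₀) = (9.60×10^-9)/(2·8.85×10^-12) = 542 N/C.

E ≈ 542 N/C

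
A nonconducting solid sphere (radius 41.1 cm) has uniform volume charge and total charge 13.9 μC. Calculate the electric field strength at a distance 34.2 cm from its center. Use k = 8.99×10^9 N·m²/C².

Take a concentric spherical Gaussian surface of radius r = 34.2 cm (r < R).
Only the charge within r is enclosed: Q_enc = Q·(r/R)³ = (13.9 μC)·(34.2 cm/41.1 cm)³ = 8.009e-6 C.
Applying ∮E·dA = Q_enc/ε₀ with Φ = E(4πr²):
E = k|Q_enc|/r² = (8.99×10^9)(8.009×10^-6)/(0.342)² = 6.16×10^5 N/C.

E = 6.16×10^5 N/C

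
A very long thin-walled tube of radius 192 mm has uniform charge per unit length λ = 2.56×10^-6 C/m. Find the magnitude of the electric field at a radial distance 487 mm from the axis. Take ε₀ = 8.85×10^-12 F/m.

Choose a coaxial cylinder of radius r = 487 mm (arbitrary length L) as the Gaussian surface (r > 192 mm).
The full line charge is enclosed: λ_enc = 2.56×10^-6 C/m.
By Gauss's law (flux through the curved wall only), E·2πrL = λ_enc L/ε₀.
E = |λ_enc|/(2πε₀r) = (2.56×10^-6)/(2π·8.85×10^-12·0.487) = 9.45×10^4 N/C.

E ≈ 9.45e4 N/C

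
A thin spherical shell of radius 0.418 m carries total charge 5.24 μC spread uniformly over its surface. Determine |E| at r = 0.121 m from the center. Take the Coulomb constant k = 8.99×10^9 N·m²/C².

Symmetry ⇒ E = E(r) r̂. Gaussian sphere of radius r = 0.121 m (inside the shell, r < 0.418 m).
No charge lies within this surface, so Q_enc = 0 and Gauss's law gives E·4πr² = 0 ⇒ E = 0.

E = 0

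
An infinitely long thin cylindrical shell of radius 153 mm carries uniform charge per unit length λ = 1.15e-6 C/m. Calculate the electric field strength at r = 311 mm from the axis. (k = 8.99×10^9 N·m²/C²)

E = 6.65×10^4 N/C

Choose a coaxial cylinder of radius r = 311 mm (arbitrary length L) as the Gaussian surface (r > 153 mm).
The full line charge is enclosed: λ_enc = 1.15×10^-6 C/m.
Gauss's law: E·2πrL = λ_enc L/ε₀.
E = 2k|λ_enc|/r = 2(8.99×10^9)(1.15×10^-6)/(0.311) = 6.65×10^4 N/C.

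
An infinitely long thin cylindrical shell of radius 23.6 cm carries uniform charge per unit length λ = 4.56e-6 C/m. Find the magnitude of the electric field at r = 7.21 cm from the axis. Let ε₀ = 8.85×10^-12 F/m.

E = 0

Coaxial Gaussian cylinder, radius r = 7.21 cm, length L (r < 23.6 cm, inside the shell).
All the surface charge lies outside this cylinder: Q_enc = 0, hence E = 0.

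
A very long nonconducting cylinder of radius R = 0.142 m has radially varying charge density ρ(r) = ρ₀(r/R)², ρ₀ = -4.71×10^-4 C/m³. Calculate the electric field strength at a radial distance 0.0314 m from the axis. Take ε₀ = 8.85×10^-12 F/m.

Take a coaxial cylindrical Gaussian surface of radius r = 0.0314 m and length L (r < R).
Integrating ρ over the cross-section to radius r: λ_enc = (2πρ₀/R²) ∫₀^r r'^3 dr' = 2πρ₀ r^4/(4·R²) = -3.567e-8 C/m.
Since E is radial and uniform over the curved surface, Φ = E·2πrL = Q_enc/ε₀ = λ_enc L/ε₀.
E = |λ_enc|/(2πε₀r) = (3.567×10^-8)/(2π·8.85×10^-12·0.0314) = 2.04×10^4 N/C.

2.04×10^4 N/C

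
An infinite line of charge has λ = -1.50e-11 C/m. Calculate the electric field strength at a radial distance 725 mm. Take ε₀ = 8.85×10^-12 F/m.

E = 0.372 V/m

Choose a coaxial cylinder of radius r = 725 mm (arbitrary length L) as the Gaussian surface.
Q_enc = λL, so λ_enc = -1.50×10^-11 C/m.
Gauss's law: E·2πrL = λ_enc L/ε₀.
E = |λ_enc|/(2πε₀r) = (1.50e-11)/(2π·8.85×10^-12·0.725) = 0.372 N/C.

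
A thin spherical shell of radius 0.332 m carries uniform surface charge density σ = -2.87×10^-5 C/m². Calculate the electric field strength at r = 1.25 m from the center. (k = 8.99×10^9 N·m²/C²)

2.29×10^5 N/C

Take a concentric spherical Gaussian surface of radius r = 1.25 m (r > 0.332 m).
The entire shell is enclosed: Q_enc = σ·4πR² = (-2.87×10^-5)·4π·(0.332)² = -3.975×10^-5 C.
Applying ∮E·dA = Q_enc/ε₀ with Φ = E(4πr²):
E = k|Q_enc|/r² = (8.99×10^9)(3.975×10^-5)/(1.25)² = 2.29e5 N/C.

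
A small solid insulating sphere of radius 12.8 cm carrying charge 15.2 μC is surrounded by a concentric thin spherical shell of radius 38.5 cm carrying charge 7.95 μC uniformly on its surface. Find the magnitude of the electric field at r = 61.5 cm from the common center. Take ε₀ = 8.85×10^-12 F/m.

Symmetry ⇒ E = E(r) r̂. Gaussian sphere of radius r = 61.5 cm (r > 38.5 cm, enclosing both).
Q_enc = (15.2 μC) + (7.95 μC) = 2.315e-5 C.
Gauss's law: E·4πr² = Q_enc/ε₀.
E = |Q_enc|/(4πε₀r²) = (2.315×10^-5)/(4π·8.85×10^-12·(0.615)²) = 5.50×10^5 N/C.

E = 5.50×10^5 N/C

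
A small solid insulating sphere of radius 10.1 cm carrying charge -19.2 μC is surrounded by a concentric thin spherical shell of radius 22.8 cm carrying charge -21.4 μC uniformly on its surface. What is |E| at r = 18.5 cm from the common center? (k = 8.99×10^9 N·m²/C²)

Use a concentric Gaussian sphere at r = 18.5 cm (between the bodies, 10.1 cm < r < 22.8 cm).
The shell at 22.8 cm lies outside the Gaussian surface, so Q_enc = -19.2 μC = -1.92×10^-5 C.
By Gauss's law, ∮E·dA = E·4πr² = Q_enc/ε₀.
E = k|Q_enc|/r² = (8.99×10^9)(1.92×10^-5)/(0.185)² = 5.04×10^6 N/C.

E = 5.04×10^6 N/C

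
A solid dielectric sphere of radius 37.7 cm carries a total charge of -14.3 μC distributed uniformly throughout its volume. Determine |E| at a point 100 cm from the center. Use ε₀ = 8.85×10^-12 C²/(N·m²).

Use a concentric Gaussian sphere at r = 100 cm (r > R, so the entire charge is enclosed).
Q_enc = -14.3 μC = -1.43×10^-5 C.
Since E is radial and uniform over the Gaussian sphere, Φ = E·4πr² = Q_enc/ε₀.
E = |Q_enc|/(4πε₀r²) = (1.43×10^-5)/(4π·8.85×10^-12·(1)²) = 1.29e5 N/C.

E = 1.29×10^5 V/m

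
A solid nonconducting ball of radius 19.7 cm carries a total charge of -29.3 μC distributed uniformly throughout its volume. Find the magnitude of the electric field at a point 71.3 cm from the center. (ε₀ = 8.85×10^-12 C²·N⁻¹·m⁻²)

E ≈ 5.18e5 V/m

Symmetry ⇒ E = E(r) r̂. Gaussian sphere of radius r = 71.3 cm (r > R, so the entire charge is enclosed).
Q_enc = -29.3 μC = -2.93×10^-5 C.
Since E is radial and uniform over the Gaussian sphere, Φ = E·4πr² = Q_enc/ε₀.
E = |Q_enc|/(4πε₀r²) = (2.93×10^-5)/(4π·8.85×10^-12·(0.713)²) = 5.18×10^5 N/C.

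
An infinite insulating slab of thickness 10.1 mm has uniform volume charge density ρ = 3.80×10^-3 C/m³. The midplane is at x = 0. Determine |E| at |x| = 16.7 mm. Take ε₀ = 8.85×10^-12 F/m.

The point |x| = 16.7 mm lies outside the slab (half-thickness 0.00505 m). A symmetric pillbox spanning the full slab encloses Q_enc = ρ·d·A.
Flux = 2EA ⇒ E = |ρ|d/(2ε₀), independent of distance outside.
E = (3.80×10^-3)(0.0101)/(2·8.85×10^-12) = 2.17×10^6 N/C.

E ≈ 2.17×10^6 N/C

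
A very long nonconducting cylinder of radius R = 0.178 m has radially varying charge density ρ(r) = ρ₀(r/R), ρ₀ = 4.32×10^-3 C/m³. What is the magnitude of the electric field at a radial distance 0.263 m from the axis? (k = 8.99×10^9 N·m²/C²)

|E| ≈ 1.96×10^7 N/C

Choose a coaxial cylinder of radius r = 0.263 m (arbitrary length L) as the Gaussian surface (r > R, full charge per length enclosed).
λ_enc = 2π ∫₀^R ρ₀(r'/R)^1 r' dr' = 2πρ₀R²/3 = 2.867×10^-4 C/m.
Applying ∮E·dA = Q_enc/ε₀ with the end caps contributing no flux:
E = 2k|λ_enc|/r = 2(8.99×10^9)(2.867×10^-4)/(0.263) = 1.96e7 N/C.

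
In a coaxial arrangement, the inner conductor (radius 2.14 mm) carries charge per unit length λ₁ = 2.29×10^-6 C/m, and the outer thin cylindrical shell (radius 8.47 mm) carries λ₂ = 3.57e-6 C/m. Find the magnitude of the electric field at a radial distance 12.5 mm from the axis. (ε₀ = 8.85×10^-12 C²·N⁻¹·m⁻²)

8.43×10^6 N/C

Coaxial Gaussian cylinder, radius r = 12.5 mm, length L (r > 8.47 mm, enclosing both).
λ_enc = λ₁ + λ₂ = (2.29×10^-6) + (3.57×10^-6) = 5.86×10^-6 C/m.
Since E is radial and uniform over the curved surface, Φ = E·2πrL = Q_enc/ε₀ = λ_enc L/ε₀.
E = |λ_enc|/(2πε₀r) = (5.86e-6)/(2π·8.85×10^-12·0.0125) = 8.43×10^6 N/C.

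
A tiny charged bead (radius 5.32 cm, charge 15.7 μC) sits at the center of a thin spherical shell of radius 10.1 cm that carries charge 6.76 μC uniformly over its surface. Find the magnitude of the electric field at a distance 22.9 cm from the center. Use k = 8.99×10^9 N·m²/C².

|E| ≈ 3.85×10^6 N/C

Use a concentric Gaussian sphere at r = 22.9 cm (r > 10.1 cm, enclosing both).
Q_enc = (15.7 μC) + (6.76 μC) = 2.246×10^-5 C.
Applying ∮E·dA = Q_enc/ε₀ with Φ = E(4πr²):
E = k|Q_enc|/r² = (8.99×10^9)(2.246×10^-5)/(0.229)² = 3.85e6 N/C.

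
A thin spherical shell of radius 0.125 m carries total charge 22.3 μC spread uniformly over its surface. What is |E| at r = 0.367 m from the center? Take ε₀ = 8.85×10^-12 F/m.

Take a concentric spherical Gaussian surface of radius r = 0.367 m (r > 0.125 m).
The entire shell is enclosed: Q_enc = 2.23×10^-5 C.
Gauss's law: E·4πr² = Q_enc/ε₀.
E = |Q_enc|/(4πε₀r²) = (2.23×10^-5)/(4π·8.85×10^-12·(0.367)²) = 1.49×10^6 N/C.

|E| ≈ 1.49×10^6 N/C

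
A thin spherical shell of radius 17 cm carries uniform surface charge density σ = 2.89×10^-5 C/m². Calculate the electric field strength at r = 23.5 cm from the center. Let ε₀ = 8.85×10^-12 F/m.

E = 1.71×10^6 V/m

Symmetry ⇒ E = E(r) r̂. Gaussian sphere of radius r = 23.5 cm (r > 17 cm).
The entire shell is enclosed: Q_enc = σ·4πR² = (2.89×10^-5)·4π·(0.17)² = 1.05×10^-5 C.
Since E is radial and uniform over the Gaussian sphere, Φ = E·4πr² = Q_enc/ε₀.
E = |Q_enc|/(4πε₀r²) = (1.05×10^-5)/(4π·8.85×10^-12·(0.235)²) = 1.71e6 N/C.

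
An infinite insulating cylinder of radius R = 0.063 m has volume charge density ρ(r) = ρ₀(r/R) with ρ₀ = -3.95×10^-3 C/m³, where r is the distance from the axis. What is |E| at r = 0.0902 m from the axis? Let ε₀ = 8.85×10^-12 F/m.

E ≈ 6.55×10^6 N/C

Choose a coaxial cylinder of radius r = 0.0902 m (arbitrary length L) as the Gaussian surface (r > R, full charge per length enclosed).
λ_enc = 2π ∫₀^R ρ₀(r'/R)^1 r' dr' = 2πρ₀R²/3 = -3.283×10^-5 C/m.
Gauss's law: E·2πrL = λ_enc L/ε₀.
E = |λ_enc|/(2πε₀r) = (3.283×10^-5)/(2π·8.85×10^-12·0.0902) = 6.55e6 N/C.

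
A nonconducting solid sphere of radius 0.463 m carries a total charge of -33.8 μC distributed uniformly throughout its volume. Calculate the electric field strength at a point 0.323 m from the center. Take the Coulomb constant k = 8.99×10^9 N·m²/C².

Symmetry ⇒ E = E(r) r̂. Gaussian sphere of radius r = 0.323 m (r < R).
Only the charge within r is enclosed: Q_enc = Q·(r/R)³ = (-33.8 μC)·(0.323 m/0.463 m)³ = -1.148×10^-5 C.
Gauss's law: E·4πr² = Q_enc/ε₀.
E = k|Q_enc|/r² = (8.99×10^9)(1.148×10^-5)/(0.323)² = 9.89×10^5 N/C.

9.89×10^5 N/C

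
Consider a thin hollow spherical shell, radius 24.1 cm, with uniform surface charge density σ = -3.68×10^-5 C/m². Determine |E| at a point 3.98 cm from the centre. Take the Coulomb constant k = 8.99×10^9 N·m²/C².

E = 0

Take a concentric spherical Gaussian surface of radius r = 3.98 cm (inside the shell, r < 24.1 cm).
All the charge is outside the Gaussian surface: Q_enc = 0, hence E = 0 everywhere inside the shell.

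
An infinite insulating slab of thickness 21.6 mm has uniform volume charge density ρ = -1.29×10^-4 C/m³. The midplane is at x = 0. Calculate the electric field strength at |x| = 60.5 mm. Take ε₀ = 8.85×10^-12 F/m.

E = 1.57×10^5 N/C

The point |x| = 60.5 mm lies outside the slab (half-thickness 0.0108 m). A symmetric pillbox spanning the full slab encloses Q_enc = ρ·d·A.
Flux = 2EA ⇒ E = |ρ|d/(2ε₀), independent of distance outside.
E = (1.29×10^-4)(0.0216)/(2·8.85×10^-12) = 1.57e5 N/C.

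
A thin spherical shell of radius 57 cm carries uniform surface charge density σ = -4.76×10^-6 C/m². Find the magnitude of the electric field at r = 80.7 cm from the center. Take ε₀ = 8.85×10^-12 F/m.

2.68×10^5 V/m

By spherical symmetry E is radial; choose a Gaussian sphere of radius r = 80.7 cm (r > 57 cm).
The entire shell is enclosed: Q_enc = σ·4πR² = (-4.76×10^-6)·4π·(0.57)² = -1.943×10^-5 C.
By Gauss's law, ∮E·dA = E·4πr² = Q_enc/ε₀.
E = |Q_enc|/(4πε₀r²) = (1.943×10^-5)/(4π·8.85×10^-12·(0.807)²) = 2.68×10^5 N/C.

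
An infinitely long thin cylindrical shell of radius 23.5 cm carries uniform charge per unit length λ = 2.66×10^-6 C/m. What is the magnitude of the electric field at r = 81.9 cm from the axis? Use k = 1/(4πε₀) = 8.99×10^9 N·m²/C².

By cylindrical symmetry E is radial; use a coaxial Gaussian cylinder of radius 81.9 cm and length L (r > 23.5 cm).
The full line charge is enclosed: λ_enc = 2.66e-6 C/m.
By Gauss's law (flux through the curved wall only), E·2πrL = λ_enc L/ε₀.
E = 2k|λ_enc|/r = 2(8.99×10^9)(2.66×10^-6)/(0.819) = 5.84e4 N/C.

5.84×10^4 V/m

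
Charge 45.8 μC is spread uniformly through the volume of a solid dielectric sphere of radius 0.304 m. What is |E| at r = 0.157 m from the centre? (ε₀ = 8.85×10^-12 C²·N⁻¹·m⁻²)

|E| = 2.30e6 V/m

Take a concentric spherical Gaussian surface of radius r = 0.157 m (r < R).
For a uniform sphere the enclosed fraction is (r/R)³, so Q_enc = (45.8 μC)(0.157/0.304)³ = 6.309e-6 C.
By Gauss's law, ∮E·dA = E·4πr² = Q_enc/ε₀.
E = |Q_enc|/(4πε₀r²) = (6.309×10^-6)/(4π·8.85×10^-12·(0.157)²) = 2.30×10^6 N/C.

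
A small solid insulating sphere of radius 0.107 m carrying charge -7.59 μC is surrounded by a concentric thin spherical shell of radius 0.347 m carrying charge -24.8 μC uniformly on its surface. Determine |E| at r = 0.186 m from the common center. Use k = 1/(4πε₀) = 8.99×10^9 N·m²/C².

Use a concentric Gaussian sphere at r = 0.186 m (between the bodies, 0.107 m < r < 0.347 m).
The shell at 0.347 m lies outside the Gaussian surface, so Q_enc = -7.59 μC = -7.59×10^-6 C.
By Gauss's law, ∮E·dA = E·4πr² = Q_enc/ε₀.
E = k|Q_enc|/r² = (8.99×10^9)(7.59×10^-6)/(0.186)² = 1.97×10^6 N/C.

|E| ≈ 1.97×10^6 V/m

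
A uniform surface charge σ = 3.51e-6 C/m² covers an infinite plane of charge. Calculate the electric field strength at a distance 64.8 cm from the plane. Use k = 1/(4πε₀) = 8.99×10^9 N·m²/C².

Choose a cylindrical pillbox piercing the sheet, end faces (area A) parallel to it.
Only the two end caps contribute flux: Φ = 2EA. With Q_enc = σA, Gauss's law gives E = |σ|/(2ε₀).
E = 2πk|σ| = 2π(8.99×10^9)(3.51e-6) = 1.98e5 N/C.

E ≈ 1.98×10^5 N/C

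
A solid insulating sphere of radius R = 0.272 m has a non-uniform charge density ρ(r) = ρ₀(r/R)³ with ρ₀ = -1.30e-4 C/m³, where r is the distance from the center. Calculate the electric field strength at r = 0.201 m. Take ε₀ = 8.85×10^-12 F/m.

E = 1.99×10^5 V/m

Symmetry ⇒ E = E(r) r̂. Gaussian sphere of radius r = 0.201 m (r < R).
Q_enc = ∫₀^r ρ(r')·4πr'² dr' = (4πρ₀/R³) ∫₀^r r'^5 dr' = 4πρ₀ r^6/(6·R³) = -8.922×10^-7 C.
Applying ∮E·dA = Q_enc/ε₀ with Φ = E(4πr²):
E = |Q_enc|/(4πε₀r²) = (8.922e-7)/(4π·8.85×10^-12·(0.201)²) = 1.99×10^5 N/C.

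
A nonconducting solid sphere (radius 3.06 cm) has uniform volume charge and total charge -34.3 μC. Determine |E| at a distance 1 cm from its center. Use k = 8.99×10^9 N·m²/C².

Symmetry ⇒ E = E(r) r̂. Gaussian sphere of radius r = 1 cm (r < R).
Only the charge within r is enclosed: Q_enc = Q·(r/R)³ = (-34.3 μC)·(1 cm/3.06 cm)³ = -1.197×10^-6 C.
Applying ∮E·dA = Q_enc/ε₀ with Φ = E(4πr²):
E = k|Q_enc|/r² = (8.99×10^9)(1.197×10^-6)/(0.01)² = 1.08×10^8 N/C.

E = 1.08×10^8 V/m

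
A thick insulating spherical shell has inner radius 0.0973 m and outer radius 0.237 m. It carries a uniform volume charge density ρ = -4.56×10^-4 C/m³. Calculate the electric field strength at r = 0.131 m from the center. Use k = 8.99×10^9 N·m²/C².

|E| ≈ 1.33e6 N/C

Take a concentric spherical Gaussian surface of radius r = 0.131 m (within the shell material, 0.0973 m < r < 0.237 m).
Only the shell between 0.0973 m and r is enclosed: Q_enc = ρ·(4π/3)(r³ − a³) = (-4.56×10^-4)·(4π/3)·((0.131)³ − (0.0973)³) = -2.535×10^-6 C.
Applying ∮E·dA = Q_enc/ε₀ with Φ = E(4πr²):
E = k|Q_enc|/r² = (8.99×10^9)(2.535e-6)/(0.131)² = 1.33×10^6 N/C.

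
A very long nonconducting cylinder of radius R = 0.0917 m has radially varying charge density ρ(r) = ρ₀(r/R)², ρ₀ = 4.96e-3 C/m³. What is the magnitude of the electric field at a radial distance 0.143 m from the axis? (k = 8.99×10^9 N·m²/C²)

Coaxial Gaussian cylinder, radius r = 0.143 m, length L (r > R, full charge per length enclosed).
λ_enc = 2π ∫₀^R ρ₀(r'/R)^2 r' dr' = 2πρ₀R²/4 = 6.551×10^-5 C/m.
By Gauss's law (flux through the curved wall only), E·2πrL = λ_enc L/ε₀.
E = 2k|λ_enc|/r = 2(8.99×10^9)(6.551e-5)/(0.143) = 8.24×10^6 N/C.

|E| = 8.24×10^6 N/C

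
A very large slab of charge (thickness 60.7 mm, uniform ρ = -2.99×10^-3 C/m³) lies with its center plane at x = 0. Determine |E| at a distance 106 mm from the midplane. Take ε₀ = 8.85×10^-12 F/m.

The point |x| = 106 mm lies outside the slab (half-thickness 0.03035 m). A symmetric pillbox spanning the full slab encloses Q_enc = ρ·d·A.
Flux = 2EA ⇒ E = |ρ|d/(2ε₀), independent of distance outside.
E = (2.99×10^-3)(0.0607)/(2·8.85×10^-12) = 1.03×10^7 N/C.

E = 1.03×10^7 N/C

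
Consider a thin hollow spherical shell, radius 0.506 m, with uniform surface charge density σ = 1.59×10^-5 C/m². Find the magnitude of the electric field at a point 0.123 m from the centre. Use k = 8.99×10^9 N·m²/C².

By spherical symmetry E is radial; choose a Gaussian sphere of radius r = 0.123 m (inside the shell, r < 0.506 m).
No charge lies within this surface, so Q_enc = 0 and Gauss's law gives E·4πr² = 0 ⇒ E = 0.

|E| = 0 N/C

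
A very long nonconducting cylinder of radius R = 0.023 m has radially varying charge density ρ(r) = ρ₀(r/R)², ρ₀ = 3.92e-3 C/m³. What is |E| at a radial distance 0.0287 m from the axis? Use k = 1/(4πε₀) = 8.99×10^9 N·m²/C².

Take a coaxial cylindrical Gaussian surface of radius r = 0.0287 m and length L (r > R, full charge per length enclosed).
λ_enc = 2π ∫₀^R ρ₀(r'/R)^2 r' dr' = 2πρ₀R²/4 = 3.257×10^-6 C/m.
Since E is radial and uniform over the curved surface, Φ = E·2πrL = Q_enc/ε₀ = λ_enc L/ε₀.
E = 2k|λ_enc|/r = 2(8.99×10^9)(3.257×10^-6)/(0.0287) = 2.04e6 N/C.

E = 2.04×10^6 V/m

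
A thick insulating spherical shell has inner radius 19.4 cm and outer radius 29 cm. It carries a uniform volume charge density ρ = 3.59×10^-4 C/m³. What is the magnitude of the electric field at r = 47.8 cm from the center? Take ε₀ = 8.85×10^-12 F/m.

Use a concentric Gaussian sphere at r = 47.8 cm (r > 29 cm, enclosing the whole shell).
Q_enc = ρ·(4π/3)(b³ − a³) = (3.59×10^-4)·(4π/3)·((0.29)³ − (0.194)³) = 2.57e-5 C.
Gauss's law: E·4πr² = Q_enc/ε₀.
E = |Q_enc|/(4πε₀r²) = (2.57e-5)/(4π·8.85×10^-12·(0.478)²) = 1.01×10^6 N/C.

|E| = 1.01×10^6 V/m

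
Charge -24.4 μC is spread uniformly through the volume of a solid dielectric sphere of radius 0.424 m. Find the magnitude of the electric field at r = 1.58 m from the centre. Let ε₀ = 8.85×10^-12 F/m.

By spherical symmetry E is radial; choose a Gaussian sphere of radius r = 1.58 m (r > R, so the entire charge is enclosed).
Q_enc = -24.4 μC = -2.44×10^-5 C.
Gauss's law: E·4πr² = Q_enc/ε₀.
E = |Q_enc|/(4πε₀r²) = (2.44e-5)/(4π·8.85×10^-12·(1.58)²) = 8.79e4 N/C.

E = 8.79×10^4 V/m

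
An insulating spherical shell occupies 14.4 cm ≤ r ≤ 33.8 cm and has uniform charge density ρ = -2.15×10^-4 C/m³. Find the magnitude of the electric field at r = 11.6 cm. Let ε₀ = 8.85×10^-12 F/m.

Use a concentric Gaussian sphere at r = 11.6 cm (r < 14.4 cm, inside the empty cavity).
Q_enc = 0 (all charge lies at larger r); Gauss's law gives E = 0.

E = 0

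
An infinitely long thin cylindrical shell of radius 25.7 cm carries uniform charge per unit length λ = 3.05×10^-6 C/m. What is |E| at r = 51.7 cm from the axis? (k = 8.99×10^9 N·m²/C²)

By cylindrical symmetry E is radial; use a coaxial Gaussian cylinder of radius 51.7 cm and length L (r > 25.7 cm).
The full line charge is enclosed: λ_enc = 3.05×10^-6 C/m.
Gauss's law: E·2πrL = λ_enc L/ε₀.
E = 2k|λ_enc|/r = 2(8.99×10^9)(3.05e-6)/(0.517) = 1.06×10^5 N/C.

E ≈ 1.06×10^5 N/C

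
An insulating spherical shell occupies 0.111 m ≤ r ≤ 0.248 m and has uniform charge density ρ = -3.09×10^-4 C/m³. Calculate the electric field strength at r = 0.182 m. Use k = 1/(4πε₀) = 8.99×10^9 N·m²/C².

|E| = 1.64×10^6 N/C

Use a concentric Gaussian sphere at r = 0.182 m (within the shell material, 0.111 m < r < 0.248 m).
Enclosed charge is the volume from a to r: Q_enc = (4π/3)ρ(r³ − a³) = -6.033×10^-6 C.
Applying ∮E·dA = Q_enc/ε₀ with Φ = E(4πr²):
E = k|Q_enc|/r² = (8.99×10^9)(6.033×10^-6)/(0.182)² = 1.64×10^6 N/C.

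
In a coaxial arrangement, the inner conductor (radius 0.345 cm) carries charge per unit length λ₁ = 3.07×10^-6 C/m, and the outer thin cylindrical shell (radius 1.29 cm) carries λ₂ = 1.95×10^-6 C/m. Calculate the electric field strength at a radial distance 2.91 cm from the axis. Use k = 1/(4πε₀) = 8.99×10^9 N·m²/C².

By cylindrical symmetry E is radial; use a coaxial Gaussian cylinder of radius 2.91 cm and length L (r > 1.29 cm, enclosing both).
λ_enc = λ₁ + λ₂ = (3.07×10^-6) + (1.95×10^-6) = 5.02×10^-6 C/m.
Applying ∮E·dA = Q_enc/ε₀ with the end caps contributing no flux:
E = 2k|λ_enc|/r = 2(8.99×10^9)(5.02e-6)/(0.0291) = 3.10×10^6 N/C.

E = 3.10×10^6 N/C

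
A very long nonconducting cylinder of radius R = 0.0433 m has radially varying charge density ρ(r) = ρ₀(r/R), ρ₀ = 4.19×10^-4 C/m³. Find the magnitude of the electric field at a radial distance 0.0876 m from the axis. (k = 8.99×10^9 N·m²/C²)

|E| ≈ 3.38×10^5 V/m

Choose a coaxial cylinder of radius r = 0.0876 m (arbitrary length L) as the Gaussian surface (r > R, full charge per length enclosed).
λ_enc = 2π ∫₀^R ρ₀(r'/R)^1 r' dr' = 2πρ₀R²/3 = 1.645×10^-6 C/m.
Applying ∮E·dA = Q_enc/ε₀ with the end caps contributing no flux:
E = 2k|λ_enc|/r = 2(8.99×10^9)(1.645e-6)/(0.0876) = 3.38e5 N/C.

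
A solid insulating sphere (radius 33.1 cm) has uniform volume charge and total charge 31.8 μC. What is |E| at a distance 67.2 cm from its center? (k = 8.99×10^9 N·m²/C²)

E ≈ 6.33×10^5 N/C

By spherical symmetry E is radial; choose a Gaussian sphere of radius r = 67.2 cm (r > R, so the entire charge is enclosed).
Q_enc = 31.8 μC = 3.18×10^-5 C.
Since E is radial and uniform over the Gaussian sphere, Φ = E·4πr² = Q_enc/ε₀.
E = k|Q_enc|/r² = (8.99×10^9)(3.18e-5)/(0.672)² = 6.33×10^5 N/C.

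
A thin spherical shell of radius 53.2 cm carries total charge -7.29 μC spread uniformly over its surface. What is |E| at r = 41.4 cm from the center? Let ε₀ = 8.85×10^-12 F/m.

Symmetry ⇒ E = E(r) r̂. Gaussian sphere of radius r = 41.4 cm (inside the shell, r < 53.2 cm).
No charge lies within this surface, so Q_enc = 0 and Gauss's law gives E·4πr² = 0 ⇒ E = 0.

|E| = 0 N/C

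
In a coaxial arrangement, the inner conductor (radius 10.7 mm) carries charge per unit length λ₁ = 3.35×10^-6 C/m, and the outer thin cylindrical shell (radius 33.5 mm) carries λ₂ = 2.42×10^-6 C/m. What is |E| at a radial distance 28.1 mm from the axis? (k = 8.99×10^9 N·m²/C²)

|E| = 2.14e6 N/C

Coaxial Gaussian cylinder, radius r = 28.1 mm, length L (between the conductors, 10.7 mm < r < 33.5 mm).
Only the inner wire is enclosed; the outer shell contributes nothing inside itself. λ_enc = λ₁ = 3.35e-6 C/m.
Since E is radial and uniform over the curved surface, Φ = E·2πrL = Q_enc/ε₀ = λ_enc L/ε₀.
E = 2k|λ_enc|/r = 2(8.99×10^9)(3.35e-6)/(0.0281) = 2.14e6 N/C.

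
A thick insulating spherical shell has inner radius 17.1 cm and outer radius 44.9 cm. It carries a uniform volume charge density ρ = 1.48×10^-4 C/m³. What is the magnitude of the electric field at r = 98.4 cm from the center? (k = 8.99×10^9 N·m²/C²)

|E| = 4.92e5 N/C

Take a concentric spherical Gaussian surface of radius r = 98.4 cm (r > 44.9 cm, enclosing the whole shell).
Q_enc = ρ·(4π/3)(b³ − a³) = (1.48e-4)·(4π/3)·((0.449)³ − (0.171)³) = 5.302×10^-5 C.
Gauss's law: E·4πr² = Q_enc/ε₀.
E = k|Q_enc|/r² = (8.99×10^9)(5.302e-5)/(0.984)² = 4.92×10^5 N/C.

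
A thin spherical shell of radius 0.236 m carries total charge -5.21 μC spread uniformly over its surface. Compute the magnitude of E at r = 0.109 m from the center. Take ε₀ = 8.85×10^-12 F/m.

Symmetry ⇒ E = E(r) r̂. Gaussian sphere of radius r = 0.109 m (inside the shell, r < 0.236 m).
No charge lies within this surface, so Q_enc = 0 and Gauss's law gives E·4πr² = 0 ⇒ E = 0.

E = 0 (no enclosed charge)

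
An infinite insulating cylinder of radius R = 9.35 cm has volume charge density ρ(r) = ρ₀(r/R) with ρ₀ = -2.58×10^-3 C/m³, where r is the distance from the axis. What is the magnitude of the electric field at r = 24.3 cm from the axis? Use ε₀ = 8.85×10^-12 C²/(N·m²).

Coaxial Gaussian cylinder, radius r = 24.3 cm, length L (r > R, full charge per length enclosed).
λ_enc = 2π ∫₀^R ρ₀(r'/R)^1 r' dr' = 2πρ₀R²/3 = -4.724e-5 C/m.
Applying ∮E·dA = Q_enc/ε₀ with the end caps contributing no flux:
E = |λ_enc|/(2πε₀r) = (4.724e-5)/(2π·8.85×10^-12·0.243) = 3.50×10^6 N/C.

E ≈ 3.50e6 N/C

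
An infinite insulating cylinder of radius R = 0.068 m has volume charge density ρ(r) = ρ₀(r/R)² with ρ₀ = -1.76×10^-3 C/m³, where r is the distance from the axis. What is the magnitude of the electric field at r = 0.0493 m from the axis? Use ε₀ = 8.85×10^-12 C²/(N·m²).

Take a coaxial cylindrical Gaussian surface of radius r = 0.0493 m and length L (r < R).
Integrating ρ over the cross-section to radius r: λ_enc = (2πρ₀/R²) ∫₀^r r'^3 dr' = 2πρ₀ r^4/(4·R²) = -3.532×10^-6 C/m.
Since E is radial and uniform over the curved surface, Φ = E·2πrL = Q_enc/ε₀ = λ_enc L/ε₀.
E = |λ_enc|/(2πε₀r) = (3.532×10^-6)/(2π·8.85×10^-12·0.0493) = 1.29×10^6 N/C.

|E| = 1.29e6 N/C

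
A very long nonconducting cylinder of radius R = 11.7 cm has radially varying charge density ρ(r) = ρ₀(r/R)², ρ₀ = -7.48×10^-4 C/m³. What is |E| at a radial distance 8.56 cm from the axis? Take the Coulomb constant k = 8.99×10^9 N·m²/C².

Choose a coaxial cylinder of radius r = 8.56 cm (arbitrary length L) as the Gaussian surface (r < R).
λ_enc = ∫₀^r ρ(r')·2πr' dr' = (2πρ₀/R²)·r^4/4 = -4.608e-6 C/m.
Applying ∮E·dA = Q_enc/ε₀ with the end caps contributing no flux:
E = 2k|λ_enc|/r = 2(8.99×10^9)(4.608×10^-6)/(0.0856) = 9.68×10^5 N/C.

|E| = 9.68×10^5 N/C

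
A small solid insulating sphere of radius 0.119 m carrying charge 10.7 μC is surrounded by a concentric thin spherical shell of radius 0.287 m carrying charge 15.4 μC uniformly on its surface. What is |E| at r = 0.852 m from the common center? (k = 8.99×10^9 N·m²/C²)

Take a concentric spherical Gaussian surface of radius r = 0.852 m (r > 0.287 m, enclosing both).
Q_enc = (10.7 μC) + (15.4 μC) = 2.61×10^-5 C.
By Gauss's law, ∮E·dA = E·4πr² = Q_enc/ε₀.
E = k|Q_enc|/r² = (8.99×10^9)(2.61×10^-5)/(0.852)² = 3.23e5 N/C.

|E| ≈ 3.23×10^5 N/C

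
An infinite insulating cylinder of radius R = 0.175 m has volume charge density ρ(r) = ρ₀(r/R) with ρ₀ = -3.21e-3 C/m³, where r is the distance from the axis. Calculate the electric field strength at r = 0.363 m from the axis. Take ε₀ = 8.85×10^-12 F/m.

Take a coaxial cylindrical Gaussian surface of radius r = 0.363 m and length L (r > R, full charge per length enclosed).
λ_enc = 2π ∫₀^R ρ₀(r'/R)^1 r' dr' = 2πρ₀R²/3 = -2.059×10^-4 C/m.
By Gauss's law (flux through the curved wall only), E·2πrL = λ_enc L/ε₀.
E = |λ_enc|/(2πε₀r) = (2.059e-4)/(2π·8.85×10^-12·0.363) = 1.02e7 N/C.

|E| ≈ 1.02e7 N/C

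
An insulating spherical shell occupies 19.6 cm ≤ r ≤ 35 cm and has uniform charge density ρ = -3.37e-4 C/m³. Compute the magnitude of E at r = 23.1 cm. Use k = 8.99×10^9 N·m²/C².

By spherical symmetry E is radial; choose a Gaussian sphere of radius r = 23.1 cm (within the shell material, 19.6 cm < r < 35 cm).
Enclosed charge is the volume from a to r: Q_enc = (4π/3)ρ(r³ − a³) = -6.771×10^-6 C.
Gauss's law: E·4πr² = Q_enc/ε₀.
E = k|Q_enc|/r² = (8.99×10^9)(6.771×10^-6)/(0.231)² = 1.14e6 N/C.

|E| ≈ 1.14×10^6 N/C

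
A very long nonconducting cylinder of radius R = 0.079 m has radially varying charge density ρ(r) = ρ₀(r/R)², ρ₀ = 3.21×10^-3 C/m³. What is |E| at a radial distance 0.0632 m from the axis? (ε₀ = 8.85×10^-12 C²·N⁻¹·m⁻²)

|E| = 3.67e6 N/C

Choose a coaxial cylinder of radius r = 0.0632 m (arbitrary length L) as the Gaussian surface (r < R).
λ_enc = ∫₀^r ρ(r')·2πr' dr' = (2πρ₀/R²)·r^4/4 = 1.289×10^-5 C/m.
Gauss's law: E·2πrL = λ_enc L/ε₀.
E = |λ_enc|/(2πε₀r) = (1.289×10^-5)/(2π·8.85×10^-12·0.0632) = 3.67e6 N/C.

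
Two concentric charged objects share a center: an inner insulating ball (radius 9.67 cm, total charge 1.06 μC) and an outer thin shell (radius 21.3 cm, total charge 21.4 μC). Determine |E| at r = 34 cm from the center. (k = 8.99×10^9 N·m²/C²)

By spherical symmetry E is radial; choose a Gaussian sphere of radius r = 34 cm (r > 21.3 cm, enclosing both).
Q_enc = (1.06 μC) + (21.4 μC) = 2.246×10^-5 C.
By Gauss's law, ∮E·dA = E·4πr² = Q_enc/ε₀.
E = k|Q_enc|/r² = (8.99×10^9)(2.246×10^-5)/(0.34)² = 1.75e6 N/C.

1.75×10^6 N/C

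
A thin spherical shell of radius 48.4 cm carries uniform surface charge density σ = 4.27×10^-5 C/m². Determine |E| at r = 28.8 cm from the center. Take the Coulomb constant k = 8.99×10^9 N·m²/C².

E = 0 (no enclosed charge)

By spherical symmetry E is radial; choose a Gaussian sphere of radius r = 28.8 cm (inside the shell, r < 48.4 cm).
No charge lies within this surface, so Q_enc = 0 and Gauss's law gives E·4πr² = 0 ⇒ E = 0.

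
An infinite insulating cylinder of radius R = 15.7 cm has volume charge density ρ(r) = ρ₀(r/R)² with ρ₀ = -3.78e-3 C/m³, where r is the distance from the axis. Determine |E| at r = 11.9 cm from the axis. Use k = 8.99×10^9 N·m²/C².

7.30×10^6 N/C

Take a coaxial cylindrical Gaussian surface of radius r = 11.9 cm and length L (r < R).
λ_enc = ∫₀^r ρ(r')·2πr' dr' = (2πρ₀/R²)·r^4/4 = -4.831×10^-5 C/m.
By Gauss's law (flux through the curved wall only), E·2πrL = λ_enc L/ε₀.
E = 2k|λ_enc|/r = 2(8.99×10^9)(4.831×10^-5)/(0.119) = 7.30e6 N/C.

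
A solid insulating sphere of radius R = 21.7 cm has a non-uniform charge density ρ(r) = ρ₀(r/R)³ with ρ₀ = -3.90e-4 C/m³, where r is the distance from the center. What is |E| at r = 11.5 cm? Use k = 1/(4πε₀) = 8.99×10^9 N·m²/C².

By spherical symmetry E is radial; choose a Gaussian sphere of radius r = 11.5 cm (r < R).
Integrate the density: Q_enc = 4π ∫₀^r ρ₀(r'/R)^3 r'² dr' = 4πρ₀ r^6/(6·R³) = -1.849×10^-7 C.
Applying ∮E·dA = Q_enc/ε₀ with Φ = E(4πr²):
E = k|Q_enc|/r² = (8.99×10^9)(1.849e-7)/(0.115)² = 1.26×10^5 N/C.

|E| = 1.26e5 N/C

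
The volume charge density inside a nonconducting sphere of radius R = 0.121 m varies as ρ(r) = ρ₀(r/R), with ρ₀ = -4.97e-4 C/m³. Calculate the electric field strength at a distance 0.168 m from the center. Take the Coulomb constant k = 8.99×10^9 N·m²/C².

|E| ≈ 8.81×10^5 N/C

Symmetry ⇒ E = E(r) r̂. Gaussian sphere of radius r = 0.168 m (r > R, all charge enclosed).
Q_enc = 4π ∫₀^R ρ₀(r'/R)^1 r'² dr' = 4πρ₀R³/4 = -2.766×10^-6 C.
Applying ∮E·dA = Q_enc/ε₀ with Φ = E(4πr²):
E = k|Q_enc|/r² = (8.99×10^9)(2.766×10^-6)/(0.168)² = 8.81×10^5 N/C.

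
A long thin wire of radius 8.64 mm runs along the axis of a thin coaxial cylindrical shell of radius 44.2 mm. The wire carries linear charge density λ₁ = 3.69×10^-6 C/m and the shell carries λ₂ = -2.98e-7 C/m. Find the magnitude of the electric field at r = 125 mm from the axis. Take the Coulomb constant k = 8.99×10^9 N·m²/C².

Choose a coaxial cylinder of radius r = 125 mm (arbitrary length L) as the Gaussian surface (r > 44.2 mm, enclosing both).
λ_enc = λ₁ + λ₂ = (3.69e-6) + (-2.98×10^-7) = 3.392e-6 C/m.
Applying ∮E·dA = Q_enc/ε₀ with the end caps contributing no flux:
E = 2k|λ_enc|/r = 2(8.99×10^9)(3.392e-6)/(0.125) = 4.88×10^5 N/C.

E ≈ 4.88e5 N/C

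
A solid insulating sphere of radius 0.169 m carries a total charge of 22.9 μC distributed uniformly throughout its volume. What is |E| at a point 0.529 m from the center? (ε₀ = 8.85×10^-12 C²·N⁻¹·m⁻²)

E ≈ 7.36×10^5 V/m

Take a concentric spherical Gaussian surface of radius r = 0.529 m (r > R, so the entire charge is enclosed).
Q_enc = 22.9 μC = 2.29e-5 C.
Applying ∮E·dA = Q_enc/ε₀ with Φ = E(4πr²):
E = |Q_enc|/(4πε₀r²) = (2.29×10^-5)/(4π·8.85×10^-12·(0.529)²) = 7.36×10^5 N/C.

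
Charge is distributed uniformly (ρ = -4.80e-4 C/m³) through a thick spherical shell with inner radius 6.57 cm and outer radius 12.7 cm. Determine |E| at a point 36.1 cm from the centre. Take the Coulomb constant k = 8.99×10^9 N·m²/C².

2.45e5 V/m

Symmetry ⇒ E = E(r) r̂. Gaussian sphere of radius r = 36.1 cm (r > 12.7 cm, enclosing the whole shell).
Q_enc = ρ·(4π/3)(b³ − a³) = (-4.80×10^-4)·(4π/3)·((0.127)³ − (0.0657)³) = -3.548×10^-6 C.
Gauss's law: E·4πr² = Q_enc/ε₀.
E = k|Q_enc|/r² = (8.99×10^9)(3.548×10^-6)/(0.361)² = 2.45×10^5 N/C.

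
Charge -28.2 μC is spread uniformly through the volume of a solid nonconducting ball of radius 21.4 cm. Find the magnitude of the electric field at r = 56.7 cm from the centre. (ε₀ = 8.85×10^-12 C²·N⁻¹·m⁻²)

7.89×10^5 N/C

Symmetry ⇒ E = E(r) r̂. Gaussian sphere of radius r = 56.7 cm (r > R, so the entire charge is enclosed).
Q_enc = -28.2 μC = -2.82×10^-5 C.
By Gauss's law, ∮E·dA = E·4πr² = Q_enc/ε₀.
E = |Q_enc|/(4πε₀r²) = (2.82e-5)/(4π·8.85×10^-12·(0.567)²) = 7.89×10^5 N/C.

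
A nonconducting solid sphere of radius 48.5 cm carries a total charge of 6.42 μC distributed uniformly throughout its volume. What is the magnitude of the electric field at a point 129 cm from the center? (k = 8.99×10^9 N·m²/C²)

Take a concentric spherical Gaussian surface of radius r = 129 cm (r > R, so the entire charge is enclosed).
Q_enc = 6.42 μC = 6.42e-6 C.
Applying ∮E·dA = Q_enc/ε₀ with Φ = E(4πr²):
E = k|Q_enc|/r² = (8.99×10^9)(6.42×10^-6)/(1.29)² = 3.47e4 N/C.

E ≈ 3.47×10^4 N/C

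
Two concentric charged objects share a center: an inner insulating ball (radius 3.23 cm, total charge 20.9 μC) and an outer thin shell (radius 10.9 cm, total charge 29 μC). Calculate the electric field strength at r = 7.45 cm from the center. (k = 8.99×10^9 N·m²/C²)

Use a concentric Gaussian sphere at r = 7.45 cm (between the bodies, 3.23 cm < r < 10.9 cm).
Only the inner charge is enclosed; the outer shell contributes nothing inside itself. Q_enc = 20.9 μC = 2.09×10^-5 C.
By Gauss's law, ∮E·dA = E·4πr² = Q_enc/ε₀.
E = k|Q_enc|/r² = (8.99×10^9)(2.09×10^-5)/(0.0745)² = 3.39e7 N/C.

|E| = 3.39×10^7 V/m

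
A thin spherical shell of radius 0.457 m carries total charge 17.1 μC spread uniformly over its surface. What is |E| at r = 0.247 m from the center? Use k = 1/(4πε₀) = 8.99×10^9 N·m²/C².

By spherical symmetry E is radial; choose a Gaussian sphere of radius r = 0.247 m (inside the shell, r < 0.457 m).
All the charge is outside the Gaussian surface: Q_enc = 0, hence E = 0 everywhere inside the shell.

|E| = 0 N/C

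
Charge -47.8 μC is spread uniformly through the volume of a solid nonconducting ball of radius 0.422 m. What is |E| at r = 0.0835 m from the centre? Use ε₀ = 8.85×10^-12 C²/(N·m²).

Symmetry ⇒ E = E(r) r̂. Gaussian sphere of radius r = 0.0835 m (r < R).
For a uniform sphere the enclosed fraction is (r/R)³, so Q_enc = (-47.8 μC)(0.0835/0.422)³ = -3.703×10^-7 C.
Gauss's law: E·4πr² = Q_enc/ε₀.
E = |Q_enc|/(4πε₀r²) = (3.703×10^-7)/(4π·8.85×10^-12·(0.0835)²) = 4.78×10^5 N/C.

E = 4.78×10^5 N/C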